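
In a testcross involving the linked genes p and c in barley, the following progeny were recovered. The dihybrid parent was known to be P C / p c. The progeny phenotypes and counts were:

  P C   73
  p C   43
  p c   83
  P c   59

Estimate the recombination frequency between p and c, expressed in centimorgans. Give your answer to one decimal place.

39.5 centimorgans

The recombinant classes are P c and p C: 59 + 43 = 102.
Recombination frequency = 102/258 = 0.3953 ≈ 39.5%, i.e. 39.5 centimorgans.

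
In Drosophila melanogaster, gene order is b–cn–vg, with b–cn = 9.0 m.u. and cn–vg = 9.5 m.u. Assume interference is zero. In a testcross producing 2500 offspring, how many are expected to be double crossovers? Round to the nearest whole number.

21

Map distances give recombination frequencies of 0.090 and 0.095 for the two intervals.
With no interference, expected double-crossover frequency = 0.090 × 0.095 = 0.00855.
Expected number = 0.00855 × 2500 = 21.38 ≈ 21.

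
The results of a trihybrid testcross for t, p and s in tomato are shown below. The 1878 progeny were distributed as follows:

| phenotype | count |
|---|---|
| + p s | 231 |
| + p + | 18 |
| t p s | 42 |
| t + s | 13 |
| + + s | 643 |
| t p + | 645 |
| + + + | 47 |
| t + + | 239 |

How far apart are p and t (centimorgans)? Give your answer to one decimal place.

26.7 centimorgans

The two most frequent reciprocal classes, t p + and + + s, are the parental types, so the F1 was t p + / + + s.
The two rarest classes, + p + and t + s, are the double crossovers. Comparing them with the parentals, only the t allele has switched, so t is the middle locus and the order is p – t – s.
Crossovers in the p–t interval produce the single-crossover classes t + + and + p s (239 + 231 = 470) plus the double crossovers (31).
RF(p–t) = (470 + 31) / 1878 = 501/1878 = 0.2668 → 26.7 centimorgans.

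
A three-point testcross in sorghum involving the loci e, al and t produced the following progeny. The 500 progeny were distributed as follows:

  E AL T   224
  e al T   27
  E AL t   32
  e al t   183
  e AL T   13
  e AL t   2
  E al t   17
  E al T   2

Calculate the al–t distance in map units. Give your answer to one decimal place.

The two most frequent reciprocal classes, e al t and E AL T, are the parental types, so the F1 was e al t / E AL T.
The two rarest classes, e AL t and E al T, are the double crossovers. Comparing them with the parentals, only the al allele has switched, so al is the middle locus and the order is t – al – e.
Crossovers in the t–al interval produce the single-crossover classes e al T and E AL t (27 + 32 = 59) plus the double crossovers (4).
RF(t–al) = (59 + 4) / 500 = 63/500 = 0.1260 → 12.6 map units.

12.6 map units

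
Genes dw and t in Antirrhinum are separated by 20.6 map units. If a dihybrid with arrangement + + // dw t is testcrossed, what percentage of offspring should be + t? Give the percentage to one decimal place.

10.3%

A map distance of 20.6 map units corresponds to a recombination frequency of 0.206.
The F1 is + + / dw t, so + t is a recombinant gamete class with expected frequency r/2 = 0.206/2 = 0.1030.
That is 0.1030 = 10.3% of the progeny.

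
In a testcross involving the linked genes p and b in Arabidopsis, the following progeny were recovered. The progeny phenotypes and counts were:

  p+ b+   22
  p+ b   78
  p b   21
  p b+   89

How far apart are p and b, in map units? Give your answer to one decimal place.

The two most frequent classes, p+ b (78) and p b+ (89), are the parental types, so the F1 was p+ b / p b+.
The recombinant classes are p+ b+ and p b: 22 + 21 = 43.
Recombination frequency = 43/210 = 0.2048 ≈ 20.5%, i.e. 20.5 map units.

20.5 map units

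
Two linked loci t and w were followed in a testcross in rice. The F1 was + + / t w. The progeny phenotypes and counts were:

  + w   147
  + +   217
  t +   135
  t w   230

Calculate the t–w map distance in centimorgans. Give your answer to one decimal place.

38.7 centimorgans

The recombinant classes are + w and t +: 147 + 135 = 282.
Recombination frequency = 282/729 = 0.3868 ≈ 38.7%, i.e. 38.7 centimorgans.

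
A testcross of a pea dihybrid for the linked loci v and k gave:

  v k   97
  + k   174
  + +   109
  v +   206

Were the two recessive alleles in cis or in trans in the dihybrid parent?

The two most frequent classes are + k (174) and v + (206); these are the parental (non-recombinant) types.
So the F1 carried + k on one chromosome and v + on the other — the recessive alleles are on opposite chromosomes (trans / repulsion).

trans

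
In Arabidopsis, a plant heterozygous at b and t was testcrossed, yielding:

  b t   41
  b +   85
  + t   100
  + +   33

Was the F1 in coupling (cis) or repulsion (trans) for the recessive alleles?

trans

The two most frequent classes are + t (100) and b + (85); these are the parental (non-recombinant) types.
So the F1 carried + t on one chromosome and b + on the other — the recessive alleles are on opposite chromosomes (trans / repulsion).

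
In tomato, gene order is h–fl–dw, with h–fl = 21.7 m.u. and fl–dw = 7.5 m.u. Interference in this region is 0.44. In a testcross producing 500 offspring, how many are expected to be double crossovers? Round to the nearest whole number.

Map distances give recombination frequencies of 0.217 and 0.075 for the two intervals.
With interference 0.44 (so coincidence = 0.56), expected double-crossover frequency = 0.217 × 0.075 × 0.56 = 0.00911.
Expected number = 0.00911 × 500 = 4.56 ≈ 5.

5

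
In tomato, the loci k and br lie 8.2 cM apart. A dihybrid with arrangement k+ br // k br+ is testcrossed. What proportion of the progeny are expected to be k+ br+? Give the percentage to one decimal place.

4.1%

A map distance of 8.2 cM corresponds to a recombination frequency of 0.082.
The F1 is k+ br / k br+, so k+ br+ is a recombinant gamete class with expected frequency r/2 = 0.082/2 = 0.0410.
That is 0.0410 = 4.1% of the progeny.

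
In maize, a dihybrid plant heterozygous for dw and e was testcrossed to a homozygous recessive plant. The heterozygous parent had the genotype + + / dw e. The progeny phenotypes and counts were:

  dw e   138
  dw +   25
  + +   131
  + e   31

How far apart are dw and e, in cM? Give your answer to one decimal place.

17.2 cM

The recombinant classes are + e and dw +: 31 + 25 = 56.
Recombination frequency = 56/325 = 0.1723 ≈ 17.2%, i.e. 17.2 cM.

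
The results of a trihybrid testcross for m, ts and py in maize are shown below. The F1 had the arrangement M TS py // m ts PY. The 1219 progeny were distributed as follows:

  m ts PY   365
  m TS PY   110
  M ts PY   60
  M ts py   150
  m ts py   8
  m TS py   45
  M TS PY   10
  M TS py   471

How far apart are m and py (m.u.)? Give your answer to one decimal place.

10.1 m.u.

The two rarest classes, M TS PY and m ts py, are the double crossovers. Comparing them with the parentals, only the py allele has switched, so py is the middle locus and the order is ts – py – m.
Crossovers in the py–m interval produce the single-crossover classes m TS py and M ts PY (45 + 60 = 105) plus the double crossovers (18).
RF(py–m) = (105 + 18) / 1219 = 123/1219 = 0.1009 → 10.1 m.u.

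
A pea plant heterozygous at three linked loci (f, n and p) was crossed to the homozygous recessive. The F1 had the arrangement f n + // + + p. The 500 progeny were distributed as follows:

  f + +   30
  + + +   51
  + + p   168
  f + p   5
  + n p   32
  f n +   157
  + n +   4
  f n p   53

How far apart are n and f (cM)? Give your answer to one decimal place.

The two rarest classes, + n + and f + p, are the double crossovers. Comparing them with the parentals, only the f allele has switched, so f is the middle locus and the order is n – f – p.
Crossovers in the n–f interval produce the single-crossover classes f + + and + n p (30 + 32 = 62) plus the double crossovers (9).
RF(n–f) = (62 + 9) / 500 = 71/500 = 0.1420 → 14.2 cM.

14.2 cM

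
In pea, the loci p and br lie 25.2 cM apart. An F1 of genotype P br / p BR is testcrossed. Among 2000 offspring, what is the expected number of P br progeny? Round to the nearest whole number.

A map distance of 25.2 cM corresponds to a recombination frequency of 0.252.
The F1 is P br / p BR, so P br is a parental gamete class with expected frequency (1 − r)/2 = 0.748/2 = 0.3740.
Expected number = 0.3740 × 2000 = 748.00 ≈ 748.

748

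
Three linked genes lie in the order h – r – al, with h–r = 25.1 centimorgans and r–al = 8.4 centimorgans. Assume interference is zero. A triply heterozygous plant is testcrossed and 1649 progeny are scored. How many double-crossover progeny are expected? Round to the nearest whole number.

Map distances give recombination frequencies of 0.251 and 0.084 for the two intervals.
With no interference, expected double-crossover frequency = 0.251 × 0.084 = 0.02108.
Expected number = 0.02108 × 1649 = 34.77 ≈ 35.

35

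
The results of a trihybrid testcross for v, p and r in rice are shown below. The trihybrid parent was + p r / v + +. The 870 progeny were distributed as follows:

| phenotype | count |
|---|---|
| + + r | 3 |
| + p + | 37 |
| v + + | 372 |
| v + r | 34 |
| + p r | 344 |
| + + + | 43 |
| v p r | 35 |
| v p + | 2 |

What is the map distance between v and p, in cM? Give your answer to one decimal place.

The two rarest classes, + + r and v p +, are the double crossovers. Comparing them with the parentals, only the p allele has switched, so p is the middle locus and the order is r – p – v.
Crossovers in the p–v interval produce the single-crossover classes v p r and + + + (35 + 43 = 78) plus the double crossovers (5).
RF(p–v) = (78 + 5) / 870 = 83/870 = 0.0954 → 9.5 cM.

9.5 cM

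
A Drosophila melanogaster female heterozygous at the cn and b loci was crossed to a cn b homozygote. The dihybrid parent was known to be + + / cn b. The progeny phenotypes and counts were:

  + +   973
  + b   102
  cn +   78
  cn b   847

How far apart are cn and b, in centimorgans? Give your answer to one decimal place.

The recombinant classes are + b and cn +: 102 + 78 = 180.
Recombination frequency = 180/2000 = 0.0900 ≈ 9.0%, i.e. 9.0 centimorgans.

9.0 centimorgans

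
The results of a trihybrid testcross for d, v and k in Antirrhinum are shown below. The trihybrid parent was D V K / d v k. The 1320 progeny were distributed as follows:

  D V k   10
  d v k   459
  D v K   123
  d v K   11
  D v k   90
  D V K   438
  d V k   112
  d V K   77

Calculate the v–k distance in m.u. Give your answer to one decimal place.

19.4 m.u.

The two rarest classes, D V k and d v K, are the double crossovers. Comparing them with the parentals, only the k allele has switched, so k is the middle locus and the order is d – k – v.
Crossovers in the k–v interval produce the single-crossover classes D v K and d V k (123 + 112 = 235) plus the double crossovers (21).
RF(k–v) = (235 + 21) / 1320 = 256/1320 = 0.1939 → 19.4 m.u.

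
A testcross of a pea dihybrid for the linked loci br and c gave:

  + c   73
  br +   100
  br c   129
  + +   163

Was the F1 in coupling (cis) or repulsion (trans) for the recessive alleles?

The two most frequent classes are + + (163) and br c (129); these are the parental (non-recombinant) types.
So the F1 carried + + on one chromosome and br c on the other — the recessive alleles are on the same chromosome (cis / coupling).

cis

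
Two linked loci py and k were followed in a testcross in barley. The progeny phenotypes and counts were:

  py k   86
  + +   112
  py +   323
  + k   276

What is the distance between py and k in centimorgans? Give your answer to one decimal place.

24.8 centimorgans

The two most frequent classes, + k (276) and py + (323), are the parental types, so the F1 was + k / py +.
The recombinant classes are + + and py k: 112 + 86 = 198.
Recombination frequency = 198/797 = 0.2484 ≈ 24.8%, i.e. 24.8 centimorgans.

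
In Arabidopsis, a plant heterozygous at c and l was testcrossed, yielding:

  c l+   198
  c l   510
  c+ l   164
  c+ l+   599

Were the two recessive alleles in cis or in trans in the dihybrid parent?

The two most frequent classes are c+ l+ (599) and c l (510); these are the parental (non-recombinant) types.
So the F1 carried c+ l+ on one chromosome and c l on the other — the recessive alleles are on the same chromosome (cis / coupling).

cis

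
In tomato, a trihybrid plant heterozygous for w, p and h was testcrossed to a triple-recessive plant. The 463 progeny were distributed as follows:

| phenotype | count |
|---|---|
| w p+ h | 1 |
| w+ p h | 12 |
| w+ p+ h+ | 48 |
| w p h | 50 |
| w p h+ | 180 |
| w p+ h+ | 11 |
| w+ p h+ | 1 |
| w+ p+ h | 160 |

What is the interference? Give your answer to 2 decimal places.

0.63

The two most frequent reciprocal classes, w+ p+ h and w p h+, are the parental types, so the F1 was w+ p+ h / w p h+.
The two rarest classes, w p+ h and w+ p h+, are the double crossovers. Comparing them with the parentals, only the w allele has switched, so w is the middle locus and the order is h – w – p.
h–w: (98 + 2)/463 = 0.2160; w–p: (23 + 2)/463 = 0.0540.
Expected DCO frequency = 0.2160 × 0.0540 ≈ 0.01166; observed = 2/463 ≈ 0.00432.
Coefficient of coincidence = 0.00432/0.01166 ≈ 0.37; interference = 1 − 0.37 = 0.63.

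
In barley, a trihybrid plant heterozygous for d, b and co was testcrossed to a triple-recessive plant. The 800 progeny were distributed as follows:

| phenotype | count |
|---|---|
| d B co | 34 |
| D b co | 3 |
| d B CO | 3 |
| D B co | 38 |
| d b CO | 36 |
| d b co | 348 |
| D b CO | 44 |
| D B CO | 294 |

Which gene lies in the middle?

d

The two most frequent reciprocal classes, d b co and D B CO, are the parental types, so the F1 was d b co / D B CO.
The two rarest classes, D b co and d B CO, are the double crossovers. Comparing them with the parentals, only the d allele has switched, so d is the middle locus and the order is b – d – co.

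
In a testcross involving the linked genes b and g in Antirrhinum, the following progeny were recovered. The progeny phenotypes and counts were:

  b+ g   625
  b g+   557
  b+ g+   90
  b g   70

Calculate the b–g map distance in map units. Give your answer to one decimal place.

11.9 map units

The two most frequent classes, b+ g (625) and b g+ (557), are the parental types, so the F1 was b+ g / b g+.
The recombinant classes are b+ g+ and b g: 90 + 70 = 160.
Recombination frequency = 160/1342 = 0.1192 ≈ 11.9%, i.e. 11.9 map units.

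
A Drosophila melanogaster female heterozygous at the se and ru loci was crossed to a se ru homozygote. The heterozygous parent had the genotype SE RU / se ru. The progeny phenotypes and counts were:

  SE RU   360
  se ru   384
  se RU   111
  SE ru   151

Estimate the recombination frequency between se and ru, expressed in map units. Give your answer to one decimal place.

The recombinant classes are SE ru and se RU: 151 + 111 = 262.
Recombination frequency = 262/1006 = 0.2604 ≈ 26.0%, i.e. 26.0 map units.

26.0 map units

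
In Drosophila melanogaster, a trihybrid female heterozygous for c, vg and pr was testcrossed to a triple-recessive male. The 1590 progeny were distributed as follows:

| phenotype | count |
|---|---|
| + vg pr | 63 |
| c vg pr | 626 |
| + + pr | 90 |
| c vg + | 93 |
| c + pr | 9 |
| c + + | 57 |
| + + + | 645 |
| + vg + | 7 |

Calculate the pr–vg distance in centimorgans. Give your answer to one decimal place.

12.5 centimorgans

The two most frequent reciprocal classes, + + + and c vg pr, are the parental types, so the F1 was + + + / c vg pr.
The two rarest classes, + vg + and c + pr, are the double crossovers. Comparing them with the parentals, only the vg allele has switched, so vg is the middle locus and the order is pr – vg – c.
Crossovers in the pr–vg interval produce the single-crossover classes + + pr and c vg + (90 + 93 = 183) plus the double crossovers (16).
RF(pr–vg) = (183 + 16) / 1590 = 199/1590 = 0.1252 → 12.5 centimorgans.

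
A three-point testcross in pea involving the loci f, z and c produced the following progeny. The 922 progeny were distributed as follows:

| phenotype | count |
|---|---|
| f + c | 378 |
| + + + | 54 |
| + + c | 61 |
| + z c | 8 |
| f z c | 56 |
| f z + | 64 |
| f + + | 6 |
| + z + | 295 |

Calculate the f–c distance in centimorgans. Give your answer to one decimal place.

15.1 centimorgans

The two most frequent reciprocal classes, + z + and f + c, are the parental types, so the F1 was + z + / f + c.
The two rarest classes, + z c and f + +, are the double crossovers. Comparing them with the parentals, only the c allele has switched, so c is the middle locus and the order is z – c – f.
Crossovers in the c–f interval produce the single-crossover classes f z + and + + c (64 + 61 = 125) plus the double crossovers (14).
RF(c–f) = (125 + 14) / 922 = 139/922 = 0.1508 → 15.1 centimorgans.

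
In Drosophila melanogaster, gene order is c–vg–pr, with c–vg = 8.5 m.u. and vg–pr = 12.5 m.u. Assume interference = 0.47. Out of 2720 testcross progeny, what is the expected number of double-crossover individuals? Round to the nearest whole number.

Map distances give recombination frequencies of 0.085 and 0.125 for the two intervals.
With interference 0.47 (so coincidence = 0.53), expected double-crossover frequency = 0.085 × 0.125 × 0.53 = 0.00563.
Expected number = 0.00563 × 2720 = 15.32 ≈ 15.

15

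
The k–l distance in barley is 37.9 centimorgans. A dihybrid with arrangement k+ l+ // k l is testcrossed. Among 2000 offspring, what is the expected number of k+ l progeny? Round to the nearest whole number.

A map distance of 37.9 centimorgans corresponds to a recombination frequency of 0.379.
The F1 is k+ l+ / k l, so k+ l is a recombinant gamete class with expected frequency r/2 = 0.379/2 = 0.1895.
Expected number = 0.1895 × 2000 = 379.00 ≈ 379.

379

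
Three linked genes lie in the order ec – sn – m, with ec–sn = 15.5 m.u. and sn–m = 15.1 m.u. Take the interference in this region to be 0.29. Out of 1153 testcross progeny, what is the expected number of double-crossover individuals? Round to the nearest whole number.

19

Map distances give recombination frequencies of 0.155 and 0.151 for the two intervals.
With interference 0.29 (so coincidence = 0.71), expected double-crossover frequency = 0.155 × 0.151 × 0.71 = 0.01662.
Expected number = 0.01662 × 1153 = 19.16 ≈ 19.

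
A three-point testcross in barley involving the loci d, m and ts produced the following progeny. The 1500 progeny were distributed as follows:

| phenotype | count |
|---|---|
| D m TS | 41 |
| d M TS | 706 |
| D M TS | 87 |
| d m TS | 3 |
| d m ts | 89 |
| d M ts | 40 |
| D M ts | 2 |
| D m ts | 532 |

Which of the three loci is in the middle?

m

The two most frequent reciprocal classes, D m ts and d M TS, are the parental types, so the F1 was D m ts / d M TS.
The two rarest classes, D M ts and d m TS, are the double crossovers. Comparing them with the parentals, only the m allele has switched, so m is the middle locus and the order is d – m – ts.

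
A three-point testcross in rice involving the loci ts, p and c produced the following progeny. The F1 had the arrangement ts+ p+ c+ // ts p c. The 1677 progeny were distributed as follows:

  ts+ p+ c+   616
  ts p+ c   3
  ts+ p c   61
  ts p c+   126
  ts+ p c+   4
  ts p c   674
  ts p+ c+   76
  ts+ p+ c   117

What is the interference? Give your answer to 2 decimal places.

The two rarest classes, ts+ p c+ and ts p+ c, are the double crossovers. Comparing them with the parentals, only the p allele has switched, so p is the middle locus and the order is c – p – ts.
c–p: (243 + 7)/1677 = 0.1491; p–ts: (137 + 7)/1677 = 0.0859.
Expected DCO frequency = 0.1491 × 0.0859 ≈ 0.01281; observed = 7/1677 ≈ 0.00417.
Coefficient of coincidence = 0.00417/0.01281 ≈ 0.33; interference = 1 − 0.33 = 0.67.

0.67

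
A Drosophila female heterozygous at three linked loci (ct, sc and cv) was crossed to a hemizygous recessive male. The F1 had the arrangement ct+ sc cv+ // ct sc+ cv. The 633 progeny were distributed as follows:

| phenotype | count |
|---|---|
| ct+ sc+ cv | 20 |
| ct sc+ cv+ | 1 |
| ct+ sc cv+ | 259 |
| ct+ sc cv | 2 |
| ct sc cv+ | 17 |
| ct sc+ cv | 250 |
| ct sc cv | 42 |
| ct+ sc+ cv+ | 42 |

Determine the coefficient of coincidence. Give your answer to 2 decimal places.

The two rarest classes, ct+ sc cv and ct sc+ cv+, are the double crossovers. Comparing them with the parentals, only the cv allele has switched, so cv is the middle locus and the order is sc – cv – ct.
sc–cv: (84 + 3)/633 = 0.1374; cv–ct: (37 + 3)/633 = 0.0632.
Expected DCO frequency = 0.1374 × 0.0632 ≈ 0.00868; observed = 3/633 ≈ 0.00474.
Coefficient of coincidence = 0.00474/0.00868 ≈ 0.55.

0.55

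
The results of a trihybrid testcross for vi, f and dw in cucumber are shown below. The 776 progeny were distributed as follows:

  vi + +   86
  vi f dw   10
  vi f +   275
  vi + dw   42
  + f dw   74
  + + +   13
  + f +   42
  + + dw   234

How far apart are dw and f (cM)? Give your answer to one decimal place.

23.6 cM

The two most frequent reciprocal classes, vi f + and + + dw, are the parental types, so the F1 was vi f + / + + dw.
The two rarest classes, vi f dw and + + +, are the double crossovers. Comparing them with the parentals, only the dw allele has switched, so dw is the middle locus and the order is vi – dw – f.
Crossovers in the dw–f interval produce the single-crossover classes vi + + and + f dw (86 + 74 = 160) plus the double crossovers (23).
RF(dw–f) = (160 + 23) / 776 = 183/776 = 0.2358 → 23.6 cM.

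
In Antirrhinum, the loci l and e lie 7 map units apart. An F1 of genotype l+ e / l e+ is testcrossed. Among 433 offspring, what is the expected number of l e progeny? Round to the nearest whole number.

A map distance of 7 map units corresponds to a recombination frequency of 0.070.
The F1 is l+ e / l e+, so l e is a recombinant gamete class with expected frequency r/2 = 0.070/2 = 0.0350.
Expected number = 0.0350 × 433 = 15.16 ≈ 15.

15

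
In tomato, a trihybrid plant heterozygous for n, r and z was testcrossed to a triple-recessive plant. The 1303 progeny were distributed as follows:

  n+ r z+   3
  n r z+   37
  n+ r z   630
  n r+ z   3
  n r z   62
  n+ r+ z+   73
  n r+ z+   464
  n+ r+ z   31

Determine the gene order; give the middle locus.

z

The two most frequent reciprocal classes, n r+ z+ and n+ r z, are the parental types, so the F1 was n r+ z+ / n+ r z.
The two rarest classes, n r+ z and n+ r z+, are the double crossovers. Comparing them with the parentals, only the z allele has switched, so z is the middle locus and the order is n – z – r.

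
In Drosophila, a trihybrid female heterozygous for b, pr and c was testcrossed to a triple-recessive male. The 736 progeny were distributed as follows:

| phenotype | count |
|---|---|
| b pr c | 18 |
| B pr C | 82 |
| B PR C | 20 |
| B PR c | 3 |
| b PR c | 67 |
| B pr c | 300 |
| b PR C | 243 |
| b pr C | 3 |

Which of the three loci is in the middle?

The two most frequent reciprocal classes, b PR C and B pr c, are the parental types, so the F1 was b PR C / B pr c.
The two rarest classes, b pr C and B PR c, are the double crossovers. Comparing them with the parentals, only the pr allele has switched, so pr is the middle locus and the order is b – pr – c.

pr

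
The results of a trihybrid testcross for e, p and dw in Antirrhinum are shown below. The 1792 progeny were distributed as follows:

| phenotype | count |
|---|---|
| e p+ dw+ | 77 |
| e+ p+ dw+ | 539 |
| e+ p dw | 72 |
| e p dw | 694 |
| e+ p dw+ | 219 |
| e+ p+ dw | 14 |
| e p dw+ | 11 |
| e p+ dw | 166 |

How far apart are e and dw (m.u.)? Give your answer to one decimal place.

9.7 m.u.

The two most frequent reciprocal classes, e p dw and e+ p+ dw+, are the parental types, so the F1 was e p dw / e+ p+ dw+.
The two rarest classes, e p dw+ and e+ p+ dw, are the double crossovers. Comparing them with the parentals, only the dw allele has switched, so dw is the middle locus and the order is p – dw – e.
Crossovers in the dw–e interval produce the single-crossover classes e+ p dw and e p+ dw+ (72 + 77 = 149) plus the double crossovers (25).
RF(dw–e) = (149 + 25) / 1792 = 174/1792 = 0.0971 → 9.7 m.u.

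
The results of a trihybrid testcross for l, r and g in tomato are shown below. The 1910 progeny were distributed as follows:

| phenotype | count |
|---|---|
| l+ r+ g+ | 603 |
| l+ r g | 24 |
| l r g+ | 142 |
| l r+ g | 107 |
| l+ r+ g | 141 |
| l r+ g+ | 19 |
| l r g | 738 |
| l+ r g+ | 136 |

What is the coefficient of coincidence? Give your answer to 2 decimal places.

0.88

The two most frequent reciprocal classes, l+ r+ g+ and l r g, are the parental types, so the F1 was l+ r+ g+ / l r g.
The two rarest classes, l r+ g+ and l+ r g, are the double crossovers. Comparing them with the parentals, only the l allele has switched, so l is the middle locus and the order is g – l – r.
g–l: (283 + 43)/1910 = 0.1707; l–r: (243 + 43)/1910 = 0.1497.
Expected DCO frequency = 0.1707 × 0.1497 ≈ 0.02555; observed = 43/1910 ≈ 0.02251.
Coefficient of coincidence = 0.02251/0.02555 ≈ 0.88.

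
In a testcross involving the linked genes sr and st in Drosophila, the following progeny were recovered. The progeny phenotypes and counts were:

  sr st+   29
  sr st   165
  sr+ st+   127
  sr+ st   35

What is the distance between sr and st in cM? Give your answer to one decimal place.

18.0 cM

The two most frequent classes, sr+ st+ (127) and sr st (165), are the parental types, so the F1 was sr+ st+ / sr st.
The recombinant classes are sr+ st and sr st+: 35 + 29 = 64.
Recombination frequency = 64/356 = 0.1798 ≈ 18.0%, i.e. 18.0 cM.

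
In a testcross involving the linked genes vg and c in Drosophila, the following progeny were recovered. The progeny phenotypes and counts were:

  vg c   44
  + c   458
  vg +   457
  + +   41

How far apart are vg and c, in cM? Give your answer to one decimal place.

8.5 cM

The two most frequent classes, + c (458) and vg + (457), are the parental types, so the F1 was + c / vg +.
The recombinant classes are + + and vg c: 41 + 44 = 85.
Recombination frequency = 85/1000 = 0.0850 ≈ 8.5%, i.e. 8.5 cM.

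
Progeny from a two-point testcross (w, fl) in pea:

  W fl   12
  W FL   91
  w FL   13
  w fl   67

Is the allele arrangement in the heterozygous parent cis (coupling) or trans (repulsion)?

cis

The two most frequent classes are W FL (91) and w fl (67); these are the parental (non-recombinant) types.
So the F1 carried W FL on one chromosome and w fl on the other — the recessive alleles are on the same chromosome (cis / coupling).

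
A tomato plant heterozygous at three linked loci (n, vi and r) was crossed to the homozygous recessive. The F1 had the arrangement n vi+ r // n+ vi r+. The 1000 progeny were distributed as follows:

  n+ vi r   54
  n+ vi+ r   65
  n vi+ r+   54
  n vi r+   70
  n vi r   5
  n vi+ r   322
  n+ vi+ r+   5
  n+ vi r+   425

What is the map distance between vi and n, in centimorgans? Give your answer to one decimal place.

14.5 centimorgans

The two rarest classes, n vi r and n+ vi+ r+, are the double crossovers. Comparing them with the parentals, only the vi allele has switched, so vi is the middle locus and the order is n – vi – r.
Crossovers in the n–vi interval produce the single-crossover classes n+ vi+ r and n vi r+ (65 + 70 = 135) plus the double crossovers (10).
RF(n–vi) = (135 + 10) / 1000 = 145/1000 = 0.1450 → 14.5 centimorgans.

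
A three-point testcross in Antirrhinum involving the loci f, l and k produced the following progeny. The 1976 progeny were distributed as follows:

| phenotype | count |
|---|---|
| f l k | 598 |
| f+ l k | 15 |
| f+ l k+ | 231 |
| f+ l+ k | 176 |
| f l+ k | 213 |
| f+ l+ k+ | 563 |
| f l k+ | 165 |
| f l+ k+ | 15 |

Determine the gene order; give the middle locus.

The two most frequent reciprocal classes, f+ l+ k+ and f l k, are the parental types, so the F1 was f+ l+ k+ / f l k.
The two rarest classes, f l+ k+ and f+ l k, are the double crossovers. Comparing them with the parentals, only the f allele has switched, so f is the middle locus and the order is k – f – l.

f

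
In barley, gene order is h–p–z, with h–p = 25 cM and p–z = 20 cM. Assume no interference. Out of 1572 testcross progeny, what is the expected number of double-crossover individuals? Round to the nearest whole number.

79

Map distances give recombination frequencies of 0.250 and 0.200 for the two intervals.
With no interference, expected double-crossover frequency = 0.250 × 0.200 = 0.05000.
Expected number = 0.05000 × 1572 = 78.60 ≈ 79.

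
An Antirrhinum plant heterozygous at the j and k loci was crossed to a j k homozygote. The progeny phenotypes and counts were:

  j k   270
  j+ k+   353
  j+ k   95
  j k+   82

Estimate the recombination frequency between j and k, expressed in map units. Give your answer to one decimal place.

22.1 map units

The two most frequent classes, j+ k+ (353) and j k (270), are the parental types, so the F1 was j+ k+ / j k.
The recombinant classes are j+ k and j k+: 95 + 82 = 177.
Recombination frequency = 177/800 = 0.2213 ≈ 22.1%, i.e. 22.1 map units.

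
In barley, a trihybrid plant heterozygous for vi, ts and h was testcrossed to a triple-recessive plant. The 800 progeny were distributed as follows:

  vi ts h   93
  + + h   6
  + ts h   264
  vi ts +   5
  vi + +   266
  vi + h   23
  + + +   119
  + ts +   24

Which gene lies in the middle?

The two most frequent reciprocal classes, vi + + and + ts h, are the parental types, so the F1 was vi + + / + ts h.
The two rarest classes, vi ts + and + + h, are the double crossovers. Comparing them with the parentals, only the ts allele has switched, so ts is the middle locus and the order is h – ts – vi.

ts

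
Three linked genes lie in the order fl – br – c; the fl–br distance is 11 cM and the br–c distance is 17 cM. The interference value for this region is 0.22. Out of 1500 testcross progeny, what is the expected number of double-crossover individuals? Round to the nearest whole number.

Map distances give recombination frequencies of 0.110 and 0.170 for the two intervals.
With interference 0.22 (so coincidence = 0.78), expected double-crossover frequency = 0.110 × 0.170 × 0.78 = 0.01459.
Expected number = 0.01459 × 1500 = 21.88 ≈ 22.

22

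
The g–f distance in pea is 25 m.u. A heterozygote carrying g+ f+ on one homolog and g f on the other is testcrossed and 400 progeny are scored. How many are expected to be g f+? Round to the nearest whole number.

A map distance of 25 m.u. corresponds to a recombination frequency of 0.250.
The F1 is g+ f+ / g f, so g f+ is a recombinant gamete class with expected frequency r/2 = 0.250/2 = 0.1250.
Expected number = 0.1250 × 400 = 50.00 ≈ 50.

50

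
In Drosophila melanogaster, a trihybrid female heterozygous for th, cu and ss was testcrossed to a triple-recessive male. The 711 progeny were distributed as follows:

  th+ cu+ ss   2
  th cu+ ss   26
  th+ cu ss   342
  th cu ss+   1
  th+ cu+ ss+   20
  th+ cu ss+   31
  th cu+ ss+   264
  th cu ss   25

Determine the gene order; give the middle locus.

cu

The two most frequent reciprocal classes, th+ cu ss and th cu+ ss+, are the parental types, so the F1 was th+ cu ss / th cu+ ss+.
The two rarest classes, th+ cu+ ss and th cu ss+, are the double crossovers. Comparing them with the parentals, only the cu allele has switched, so cu is the middle locus and the order is th – cu – ss.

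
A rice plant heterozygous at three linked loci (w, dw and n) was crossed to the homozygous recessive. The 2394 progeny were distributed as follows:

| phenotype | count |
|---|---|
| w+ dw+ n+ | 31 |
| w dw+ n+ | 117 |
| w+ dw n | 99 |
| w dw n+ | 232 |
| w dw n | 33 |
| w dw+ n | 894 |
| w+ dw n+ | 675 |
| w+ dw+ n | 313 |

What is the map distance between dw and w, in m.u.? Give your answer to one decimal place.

The two most frequent reciprocal classes, w+ dw n+ and w dw+ n, are the parental types, so the F1 was w+ dw n+ / w dw+ n.
The two rarest classes, w+ dw+ n+ and w dw n, are the double crossovers. Comparing them with the parentals, only the dw allele has switched, so dw is the middle locus and the order is n – dw – w.
Crossovers in the dw–w interval produce the single-crossover classes w dw n+ and w+ dw+ n (232 + 313 = 545) plus the double crossovers (64).
RF(dw–w) = (545 + 64) / 2394 = 609/2394 = 0.2544 → 25.4 m.u.

25.4 m.u.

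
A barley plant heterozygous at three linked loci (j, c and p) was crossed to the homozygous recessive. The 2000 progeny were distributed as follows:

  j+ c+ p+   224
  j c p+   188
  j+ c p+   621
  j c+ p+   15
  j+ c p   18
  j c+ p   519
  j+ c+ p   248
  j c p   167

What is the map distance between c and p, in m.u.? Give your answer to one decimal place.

The two most frequent reciprocal classes, j c+ p and j+ c p+, are the parental types, so the F1 was j c+ p / j+ c p+.
The two rarest classes, j c+ p+ and j+ c p, are the double crossovers. Comparing them with the parentals, only the p allele has switched, so p is the middle locus and the order is c – p – j.
Crossovers in the c–p interval produce the single-crossover classes j c p and j+ c+ p+ (167 + 224 = 391) plus the double crossovers (33).
RF(c–p) = (391 + 33) / 2000 = 424/2000 = 0.2120 → 21.2 m.u.

21.2 m.u.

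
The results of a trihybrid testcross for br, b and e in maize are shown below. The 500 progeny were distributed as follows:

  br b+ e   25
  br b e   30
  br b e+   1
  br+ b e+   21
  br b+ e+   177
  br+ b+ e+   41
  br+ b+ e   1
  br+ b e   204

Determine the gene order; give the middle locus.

The two most frequent reciprocal classes, br+ b e and br b+ e+, are the parental types, so the F1 was br+ b e / br b+ e+.
The two rarest classes, br+ b+ e and br b e+, are the double crossovers. Comparing them with the parentals, only the b allele has switched, so b is the middle locus and the order is br – b – e.

b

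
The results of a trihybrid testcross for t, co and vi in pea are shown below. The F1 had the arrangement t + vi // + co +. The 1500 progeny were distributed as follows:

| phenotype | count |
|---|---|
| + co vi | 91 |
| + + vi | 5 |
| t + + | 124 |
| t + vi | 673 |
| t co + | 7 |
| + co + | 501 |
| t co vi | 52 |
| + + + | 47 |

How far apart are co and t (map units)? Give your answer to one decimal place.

7.4 map units

The two rarest classes, + + vi and t co +, are the double crossovers. Comparing them with the parentals, only the t allele has switched, so t is the middle locus and the order is co – t – vi.
Crossovers in the co–t interval produce the single-crossover classes t co vi and + + + (52 + 47 = 99) plus the double crossovers (12).
RF(co–t) = (99 + 12) / 1500 = 111/1500 = 0.0740 → 7.4 map units.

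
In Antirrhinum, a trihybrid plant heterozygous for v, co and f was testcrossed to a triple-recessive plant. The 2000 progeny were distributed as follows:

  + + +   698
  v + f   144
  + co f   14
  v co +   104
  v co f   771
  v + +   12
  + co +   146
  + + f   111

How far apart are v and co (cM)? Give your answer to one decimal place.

The two most frequent reciprocal classes, + + + and v co f, are the parental types, so the F1 was + + + / v co f.
The two rarest classes, v + + and + co f, are the double crossovers. Comparing them with the parentals, only the v allele has switched, so v is the middle locus and the order is f – v – co.
Crossovers in the v–co interval produce the single-crossover classes + co + and v + f (146 + 144 = 290) plus the double crossovers (26).
RF(v–co) = (290 + 26) / 2000 = 316/2000 = 0.1580 → 15.8 cM.

15.8 cM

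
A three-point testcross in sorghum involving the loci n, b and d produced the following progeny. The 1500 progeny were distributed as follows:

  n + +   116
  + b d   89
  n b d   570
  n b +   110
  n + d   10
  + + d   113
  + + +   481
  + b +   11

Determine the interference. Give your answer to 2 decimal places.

0.43

The two most frequent reciprocal classes, + + + and n b d, are the parental types, so the F1 was + + + / n b d.
The two rarest classes, + b + and n + d, are the double crossovers. Comparing them with the parentals, only the b allele has switched, so b is the middle locus and the order is n – b – d.
n–b: (205 + 21)/1500 = 0.1507; b–d: (223 + 21)/1500 = 0.1627.
Expected DCO frequency = 0.1507 × 0.1627 ≈ 0.02452; observed = 21/1500 ≈ 0.01400.
Coefficient of coincidence = 0.01400/0.02452 ≈ 0.57; interference = 1 − 0.57 = 0.43.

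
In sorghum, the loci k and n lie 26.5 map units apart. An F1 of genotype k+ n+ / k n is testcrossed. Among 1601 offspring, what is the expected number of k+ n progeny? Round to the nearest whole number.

212

A map distance of 26.5 map units corresponds to a recombination frequency of 0.265.
The F1 is k+ n+ / k n, so k+ n is a recombinant gamete class with expected frequency r/2 = 0.265/2 = 0.1325.
Expected number = 0.1325 × 1601 = 212.13 ≈ 212.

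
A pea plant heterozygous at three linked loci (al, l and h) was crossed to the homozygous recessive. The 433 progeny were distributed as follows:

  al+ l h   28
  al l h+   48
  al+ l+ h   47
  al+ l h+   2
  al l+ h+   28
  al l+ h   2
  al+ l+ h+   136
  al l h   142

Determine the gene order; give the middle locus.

l

The two most frequent reciprocal classes, al l h and al+ l+ h+, are the parental types, so the F1 was al l h / al+ l+ h+.
The two rarest classes, al l+ h and al+ l h+, are the double crossovers. Comparing them with the parentals, only the l allele has switched, so l is the middle locus and the order is h – l – al.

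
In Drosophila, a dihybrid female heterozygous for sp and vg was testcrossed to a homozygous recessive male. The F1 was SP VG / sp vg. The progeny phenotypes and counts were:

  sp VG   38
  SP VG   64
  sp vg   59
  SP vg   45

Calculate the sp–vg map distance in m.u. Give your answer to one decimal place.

The recombinant classes are SP vg and sp VG: 45 + 38 = 83.
Recombination frequency = 83/206 = 0.4029 ≈ 40.3%, i.e. 40.3 m.u.

40.3 m.u.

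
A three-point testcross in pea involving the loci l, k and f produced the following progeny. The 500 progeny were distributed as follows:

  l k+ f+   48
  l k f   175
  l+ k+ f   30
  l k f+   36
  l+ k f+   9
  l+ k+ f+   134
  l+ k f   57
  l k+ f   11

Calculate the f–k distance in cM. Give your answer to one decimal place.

17.2 cM

The two most frequent reciprocal classes, l k f and l+ k+ f+, are the parental types, so the F1 was l k f / l+ k+ f+.
The two rarest classes, l k+ f and l+ k f+, are the double crossovers. Comparing them with the parentals, only the k allele has switched, so k is the middle locus and the order is l – k – f.
Crossovers in the k–f interval produce the single-crossover classes l k f+ and l+ k+ f (36 + 30 = 66) plus the double crossovers (20).
RF(k–f) = (66 + 20) / 500 = 86/500 = 0.1720 → 17.2 cM.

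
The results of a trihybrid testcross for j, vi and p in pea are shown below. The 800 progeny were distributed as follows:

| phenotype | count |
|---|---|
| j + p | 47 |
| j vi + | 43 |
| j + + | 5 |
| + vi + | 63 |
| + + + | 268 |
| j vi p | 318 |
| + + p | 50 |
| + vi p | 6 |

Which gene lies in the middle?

The two most frequent reciprocal classes, j vi p and + + +, are the parental types, so the F1 was j vi p / + + +.
The two rarest classes, + vi p and j + +, are the double crossovers. Comparing them with the parentals, only the j allele has switched, so j is the middle locus and the order is p – j – vi.

j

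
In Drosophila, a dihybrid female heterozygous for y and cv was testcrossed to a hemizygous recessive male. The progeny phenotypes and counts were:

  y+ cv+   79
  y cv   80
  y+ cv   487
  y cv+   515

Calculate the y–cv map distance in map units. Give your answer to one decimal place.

13.7 map units

The two most frequent classes, y+ cv (487) and y cv+ (515), are the parental types, so the F1 was y+ cv / y cv+.
The recombinant classes are y+ cv+ and y cv: 79 + 80 = 159.
Recombination frequency = 159/1161 = 0.1370 ≈ 13.7%, i.e. 13.7 map units.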